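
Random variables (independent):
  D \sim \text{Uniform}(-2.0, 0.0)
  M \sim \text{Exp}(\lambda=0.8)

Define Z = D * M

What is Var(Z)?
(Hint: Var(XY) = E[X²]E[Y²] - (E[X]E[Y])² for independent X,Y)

Var(XY) = E[X²]E[Y²] - (E[X]E[Y])²
E[D] = -1, Var(D) = 0.33333333
E[M] = 1.25, Var(M) = 1.5625
E[D²] = 0.33333333 + (-1)² = 1.3333333
E[M²] = 1.5625 + 1.25² = 3.125
Var(Z) = 1.3333333*3.125 - (-1*1.25)²
= 4.1666667 - 1.5625 = 2.6041667

2.6041667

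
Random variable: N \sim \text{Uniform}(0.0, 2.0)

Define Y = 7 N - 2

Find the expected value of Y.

For Y = 7N - 2:
E[Y] = 7 * E[N] - 2
E[N] = (0 + 2)/2 = 1
E[Y] = 7 * 1 - 2 = 5

5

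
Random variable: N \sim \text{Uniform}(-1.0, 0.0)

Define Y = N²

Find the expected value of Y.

E[N²] = Var(N) + (E[N])² = 0.083333333 + 0.25 = 0.33333333

0.33333333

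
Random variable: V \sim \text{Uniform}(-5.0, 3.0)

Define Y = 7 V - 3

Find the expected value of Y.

For Y = 7V - 3:
E[Y] = 7 * E[V] - 3
E[V] = (-5 + 3)/2 = -1
E[Y] = 7 * (-1) - 3 = -10

-10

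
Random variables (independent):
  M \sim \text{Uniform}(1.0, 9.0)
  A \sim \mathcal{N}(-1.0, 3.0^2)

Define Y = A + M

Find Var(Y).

For independent RVs: Var(aX + bY) = a²Var(X) + b²Var(Y)
Var(M) = 5.3333333
Var(A) = 9
Var(Y) = 1²*5.3333333 + 1²*9
= 1*5.3333333 + 1*9 = 14.333333

14.333333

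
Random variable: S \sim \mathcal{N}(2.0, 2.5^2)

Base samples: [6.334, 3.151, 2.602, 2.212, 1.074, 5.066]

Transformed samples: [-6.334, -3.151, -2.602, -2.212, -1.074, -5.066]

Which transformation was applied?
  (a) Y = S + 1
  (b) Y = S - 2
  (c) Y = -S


Checking option (c) Y = -S:
  S = 6.334 -> Y = -6.334 ✓
  S = 3.151 -> Y = -3.151 ✓
  S = 2.602 -> Y = -2.602 ✓
All samples match this transformation.

(c) -S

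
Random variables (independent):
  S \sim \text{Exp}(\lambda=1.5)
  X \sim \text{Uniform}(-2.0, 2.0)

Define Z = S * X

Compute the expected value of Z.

For independent RVs: E[XY] = E[X]*E[Y]
E[S] = 0.66666667
E[X] = 0
E[Z] = 0.66666667 * 0 = 0

0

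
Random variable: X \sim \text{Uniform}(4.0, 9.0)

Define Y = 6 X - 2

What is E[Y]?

For Y = 6X - 2:
E[Y] = 6 * E[X] - 2
E[X] = (4 + 9)/2 = 6.5
E[Y] = 6 * 6.5 - 2 = 37

37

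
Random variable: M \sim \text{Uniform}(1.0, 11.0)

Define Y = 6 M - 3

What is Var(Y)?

For Y = aM + b: Var(Y) = a² * Var(M)
Var(M) = (11 - 1)^2/12 = 8.3333333
Var(Y) = 6² * 8.3333333 = 36 * 8.3333333 = 300

300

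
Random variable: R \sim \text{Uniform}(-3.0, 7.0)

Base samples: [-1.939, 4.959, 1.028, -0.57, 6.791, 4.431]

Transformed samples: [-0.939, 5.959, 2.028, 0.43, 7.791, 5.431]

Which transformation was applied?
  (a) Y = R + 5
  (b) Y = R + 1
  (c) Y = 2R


Checking option (b) Y = R + 1:
  R = -1.939 -> Y = -0.939 ✓
  R = 4.959 -> Y = 5.959 ✓
  R = 1.028 -> Y = 2.028 ✓
All samples match this transformation.

(b) R + 1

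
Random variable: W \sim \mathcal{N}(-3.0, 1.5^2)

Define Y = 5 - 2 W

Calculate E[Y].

For Y = -2W + 5:
E[Y] = -2 * E[W] + 5
E[W] = -3.0 = -3
E[Y] = -2 * (-3) + 5 = 11

11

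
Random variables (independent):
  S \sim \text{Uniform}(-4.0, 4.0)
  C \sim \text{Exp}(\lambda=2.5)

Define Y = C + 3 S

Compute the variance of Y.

For independent RVs: Var(aX + bY) = a²Var(X) + b²Var(Y)
Var(S) = 5.3333333
Var(C) = 0.16
Var(Y) = 3²*5.3333333 + 1²*0.16
= 9*5.3333333 + 1*0.16 = 48.16

48.16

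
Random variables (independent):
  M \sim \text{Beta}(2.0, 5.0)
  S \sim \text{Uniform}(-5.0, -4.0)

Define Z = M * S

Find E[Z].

For independent RVs: E[XY] = E[X]*E[Y]
E[M] = 0.28571429
E[S] = -4.5
E[Z] = 0.28571429 * (-4.5) = -1.2857143

-1.2857143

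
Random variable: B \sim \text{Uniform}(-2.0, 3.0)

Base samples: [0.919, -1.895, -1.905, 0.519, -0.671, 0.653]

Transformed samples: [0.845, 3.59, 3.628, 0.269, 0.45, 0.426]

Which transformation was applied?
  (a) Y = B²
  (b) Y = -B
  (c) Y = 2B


Checking option (a) Y = B²:
  B = 0.919 -> Y = 0.845 ✓
  B = -1.895 -> Y = 3.59 ✓
  B = -1.905 -> Y = 3.628 ✓
All samples match this transformation.

(a) B²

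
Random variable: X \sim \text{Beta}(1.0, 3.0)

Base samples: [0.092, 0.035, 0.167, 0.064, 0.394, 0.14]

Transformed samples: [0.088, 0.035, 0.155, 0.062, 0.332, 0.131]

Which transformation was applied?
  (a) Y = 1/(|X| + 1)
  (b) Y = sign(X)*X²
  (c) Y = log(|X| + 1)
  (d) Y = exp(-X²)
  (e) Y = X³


Checking option (c) Y = log(|X| + 1):
  X = 0.092 -> Y = 0.088 ✓
  X = 0.035 -> Y = 0.035 ✓
  X = 0.167 -> Y = 0.155 ✓
All samples match this transformation.

(c) log(|X| + 1)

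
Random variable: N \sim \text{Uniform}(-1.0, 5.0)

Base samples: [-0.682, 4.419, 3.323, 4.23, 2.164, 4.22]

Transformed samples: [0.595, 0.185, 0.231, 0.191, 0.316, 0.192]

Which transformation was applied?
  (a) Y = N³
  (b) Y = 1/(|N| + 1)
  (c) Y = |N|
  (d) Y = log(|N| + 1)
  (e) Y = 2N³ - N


Checking option (b) Y = 1/(|N| + 1):
  N = -0.682 -> Y = 0.595 ✓
  N = 4.419 -> Y = 0.185 ✓
  N = 3.323 -> Y = 0.231 ✓
All samples match this transformation.

(b) 1/(|N| + 1)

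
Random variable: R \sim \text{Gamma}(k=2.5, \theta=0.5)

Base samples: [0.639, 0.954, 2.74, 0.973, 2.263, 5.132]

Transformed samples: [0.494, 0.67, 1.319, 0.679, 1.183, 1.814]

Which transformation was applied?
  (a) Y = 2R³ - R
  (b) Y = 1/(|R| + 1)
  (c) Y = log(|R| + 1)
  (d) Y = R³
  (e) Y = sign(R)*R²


Checking option (c) Y = log(|R| + 1):
  R = 0.639 -> Y = 0.494 ✓
  R = 0.954 -> Y = 0.67 ✓
  R = 2.74 -> Y = 1.319 ✓
All samples match this transformation.

(c) log(|R| + 1)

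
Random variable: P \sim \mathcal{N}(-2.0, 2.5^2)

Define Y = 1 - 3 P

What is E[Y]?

For Y = -3P + 1:
E[Y] = -3 * E[P] + 1
E[P] = -2.0 = -2
E[Y] = -3 * (-2) + 1 = 7

7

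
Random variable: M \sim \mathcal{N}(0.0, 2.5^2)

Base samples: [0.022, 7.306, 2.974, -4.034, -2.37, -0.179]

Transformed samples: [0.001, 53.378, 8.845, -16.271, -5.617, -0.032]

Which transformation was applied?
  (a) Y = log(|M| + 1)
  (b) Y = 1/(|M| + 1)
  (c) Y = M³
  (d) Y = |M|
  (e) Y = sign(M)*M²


Checking option (e) Y = sign(M)*M²:
  M = 0.022 -> Y = 0.001 ✓
  M = 7.306 -> Y = 53.378 ✓
  M = 2.974 -> Y = 8.845 ✓
All samples match this transformation.

(e) sign(M)*M²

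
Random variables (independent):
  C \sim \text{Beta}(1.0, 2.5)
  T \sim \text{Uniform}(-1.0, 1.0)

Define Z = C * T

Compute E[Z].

For independent RVs: E[XY] = E[X]*E[Y]
E[C] = 0.28571429
E[T] = 0
E[Z] = 0.28571429 * 0 = 0

0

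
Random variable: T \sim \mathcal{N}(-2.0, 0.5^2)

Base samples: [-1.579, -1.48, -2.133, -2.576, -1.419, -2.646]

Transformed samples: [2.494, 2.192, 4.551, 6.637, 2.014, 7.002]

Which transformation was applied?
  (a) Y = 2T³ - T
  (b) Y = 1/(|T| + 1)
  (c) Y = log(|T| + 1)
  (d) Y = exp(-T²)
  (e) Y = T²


Checking option (e) Y = T²:
  T = -1.579 -> Y = 2.494 ✓
  T = -1.48 -> Y = 2.192 ✓
  T = -2.133 -> Y = 4.551 ✓
All samples match this transformation.

(e) T²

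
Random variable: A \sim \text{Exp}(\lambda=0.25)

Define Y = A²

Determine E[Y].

Using E[X²] = Var(X) + (E[X])²:
E[A] = 4
Var(A) = 1/0.25^2 = 16
E[A²] = 16 + 4² = 16 + 16 = 32

32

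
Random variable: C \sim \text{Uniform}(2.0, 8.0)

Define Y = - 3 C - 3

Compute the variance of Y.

For Y = aC + b: Var(Y) = a² * Var(C)
Var(C) = (8 - 2)^2/12 = 3
Var(Y) = (-3)² * 3 = 9 * 3 = 27

27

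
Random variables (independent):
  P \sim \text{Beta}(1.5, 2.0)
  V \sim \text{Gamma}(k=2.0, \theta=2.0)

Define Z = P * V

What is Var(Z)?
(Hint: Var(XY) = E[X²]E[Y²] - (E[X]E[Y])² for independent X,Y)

Var(XY) = E[X²]E[Y²] - (E[X]E[Y])²
E[P] = 0.42857143, Var(P) = 0.054421769
E[V] = 4, Var(V) = 8
E[P²] = 0.054421769 + 0.42857143² = 0.23809524
E[V²] = 8 + 4² = 24
Var(Z) = 0.23809524*24 - (0.42857143*4)²
= 5.7142857 - 2.9387755 = 2.7755102

2.7755102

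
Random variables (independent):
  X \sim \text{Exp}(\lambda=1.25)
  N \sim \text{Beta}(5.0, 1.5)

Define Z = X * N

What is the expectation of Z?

For independent RVs: E[XY] = E[X]*E[Y]
E[X] = 0.8
E[N] = 0.76923077
E[Z] = 0.8 * 0.76923077 = 0.61538462

0.61538462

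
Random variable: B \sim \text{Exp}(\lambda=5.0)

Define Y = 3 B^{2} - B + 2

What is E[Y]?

E[Y] = 3*E[B²] - 1*E[B] + 2
E[B] = 0.2
E[B²] = Var(B) + (E[B])² = 0.04 + 0.04 = 0.08
E[Y] = 3*0.08 - 1*0.2 + 2 = 2.04

2.04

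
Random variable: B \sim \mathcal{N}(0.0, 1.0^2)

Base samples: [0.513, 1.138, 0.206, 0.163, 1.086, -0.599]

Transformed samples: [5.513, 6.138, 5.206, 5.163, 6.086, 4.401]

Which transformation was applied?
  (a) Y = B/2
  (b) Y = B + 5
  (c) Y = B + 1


Checking option (b) Y = B + 5:
  B = 0.513 -> Y = 5.513 ✓
  B = 1.138 -> Y = 6.138 ✓
  B = 0.206 -> Y = 5.206 ✓
All samples match this transformation.

(b) B + 5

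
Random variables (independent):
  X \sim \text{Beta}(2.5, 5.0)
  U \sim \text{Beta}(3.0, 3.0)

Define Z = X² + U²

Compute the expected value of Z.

E[Z] = E[X²] + E[U²]
E[X²] = Var(X) + E[X]² = 0.026143791 + 0.11111111 = 0.1372549
E[U²] = Var(U) + E[U]² = 0.035714286 + 0.25 = 0.28571429
E[Z] = 0.1372549 + 0.28571429 = 0.42296919

0.42296919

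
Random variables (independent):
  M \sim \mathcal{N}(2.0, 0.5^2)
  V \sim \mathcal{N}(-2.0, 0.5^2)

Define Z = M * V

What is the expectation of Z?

For independent RVs: E[XY] = E[X]*E[Y]
E[M] = 2
E[V] = -2
E[Z] = 2 * (-2) = -4

-4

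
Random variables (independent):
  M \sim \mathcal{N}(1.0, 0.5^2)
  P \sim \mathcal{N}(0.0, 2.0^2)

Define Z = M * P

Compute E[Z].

For independent RVs: E[XY] = E[X]*E[Y]
E[M] = 1
E[P] = 0
E[Z] = 1 * 0 = 0

0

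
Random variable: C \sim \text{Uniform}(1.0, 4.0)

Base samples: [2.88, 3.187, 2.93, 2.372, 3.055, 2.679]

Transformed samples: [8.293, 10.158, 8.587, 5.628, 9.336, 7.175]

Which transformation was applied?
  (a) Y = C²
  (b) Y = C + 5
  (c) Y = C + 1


Checking option (a) Y = C²:
  C = 2.88 -> Y = 8.293 ✓
  C = 3.187 -> Y = 10.158 ✓
  C = 2.93 -> Y = 8.587 ✓
All samples match this transformation.

(a) C²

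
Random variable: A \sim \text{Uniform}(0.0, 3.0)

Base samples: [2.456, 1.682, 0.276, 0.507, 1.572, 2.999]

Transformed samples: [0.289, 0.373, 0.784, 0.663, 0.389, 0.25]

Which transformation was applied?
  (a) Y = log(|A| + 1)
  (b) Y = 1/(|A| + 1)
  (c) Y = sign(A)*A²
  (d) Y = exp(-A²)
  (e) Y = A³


Checking option (b) Y = 1/(|A| + 1):
  A = 2.456 -> Y = 0.289 ✓
  A = 1.682 -> Y = 0.373 ✓
  A = 0.276 -> Y = 0.784 ✓
All samples match this transformation.

(b) 1/(|A| + 1)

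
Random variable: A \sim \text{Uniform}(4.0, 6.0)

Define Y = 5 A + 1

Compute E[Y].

For Y = 5A + 1:
E[Y] = 5 * E[A] + 1
E[A] = (4 + 6)/2 = 5
E[Y] = 5 * 5 + 1 = 26

26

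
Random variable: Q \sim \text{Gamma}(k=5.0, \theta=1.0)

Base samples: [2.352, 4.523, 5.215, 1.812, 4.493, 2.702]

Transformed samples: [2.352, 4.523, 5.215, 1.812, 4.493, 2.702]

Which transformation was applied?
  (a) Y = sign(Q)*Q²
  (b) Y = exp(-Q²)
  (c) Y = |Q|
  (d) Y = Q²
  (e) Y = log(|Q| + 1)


Checking option (c) Y = |Q|:
  Q = 2.352 -> Y = 2.352 ✓
  Q = 4.523 -> Y = 4.523 ✓
  Q = 5.215 -> Y = 5.215 ✓
All samples match this transformation.

(c) |Q|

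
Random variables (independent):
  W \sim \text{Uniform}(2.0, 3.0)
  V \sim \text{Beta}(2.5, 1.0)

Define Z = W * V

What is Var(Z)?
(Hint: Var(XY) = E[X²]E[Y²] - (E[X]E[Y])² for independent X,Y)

Var(XY) = E[X²]E[Y²] - (E[X]E[Y])²
E[W] = 2.5, Var(W) = 0.083333333
E[V] = 0.71428571, Var(V) = 0.045351474
E[W²] = 0.083333333 + 2.5² = 6.3333333
E[V²] = 0.045351474 + 0.71428571² = 0.55555556
Var(Z) = 6.3333333*0.55555556 - (2.5*0.71428571)²
= 3.5185185 - 3.1887755 = 0.32974301

0.32974301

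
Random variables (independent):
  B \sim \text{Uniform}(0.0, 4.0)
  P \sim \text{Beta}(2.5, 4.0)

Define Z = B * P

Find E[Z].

For independent RVs: E[XY] = E[X]*E[Y]
E[B] = 2
E[P] = 0.38461538
E[Z] = 2 * 0.38461538 = 0.76923077

0.76923077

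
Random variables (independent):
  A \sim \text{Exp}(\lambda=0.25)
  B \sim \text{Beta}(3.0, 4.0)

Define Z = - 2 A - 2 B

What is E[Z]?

E[Z] = -2*E[A] - 2*E[B]
E[A] = 4
E[B] = 0.42857143
E[Z] = -2*4 - 2*0.42857143 = -8.8571429

-8.8571429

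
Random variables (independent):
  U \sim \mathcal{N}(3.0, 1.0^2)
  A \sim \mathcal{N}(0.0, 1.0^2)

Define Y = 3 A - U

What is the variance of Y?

For independent RVs: Var(aX + bY) = a²Var(X) + b²Var(Y)
Var(U) = 1
Var(A) = 1
Var(Y) = (-1)²*1 + 3²*1
= 1*1 + 9*1 = 10

10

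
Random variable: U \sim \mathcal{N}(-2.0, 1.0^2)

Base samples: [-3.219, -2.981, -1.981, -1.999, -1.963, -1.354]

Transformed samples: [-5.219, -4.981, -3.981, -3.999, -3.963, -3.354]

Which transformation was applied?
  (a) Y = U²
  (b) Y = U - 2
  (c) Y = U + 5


Checking option (b) Y = U - 2:
  U = -3.219 -> Y = -5.219 ✓
  U = -2.981 -> Y = -4.981 ✓
  U = -1.981 -> Y = -3.981 ✓
All samples match this transformation.

(b) U - 2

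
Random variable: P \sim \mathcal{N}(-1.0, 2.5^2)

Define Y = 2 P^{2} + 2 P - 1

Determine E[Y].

E[Y] = 2*E[P²] + 2*E[P] - 1
E[P] = -1
E[P²] = Var(P) + (E[P])² = 6.25 + 1 = 7.25
E[Y] = 2*7.25 + 2*(-1) - 1 = 11.5

11.5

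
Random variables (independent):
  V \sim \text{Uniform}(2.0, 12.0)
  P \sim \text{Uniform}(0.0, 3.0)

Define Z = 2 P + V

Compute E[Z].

E[Z] = 1*E[V] + 2*E[P]
E[V] = 7
E[P] = 1.5
E[Z] = 1*7 + 2*1.5 = 10

10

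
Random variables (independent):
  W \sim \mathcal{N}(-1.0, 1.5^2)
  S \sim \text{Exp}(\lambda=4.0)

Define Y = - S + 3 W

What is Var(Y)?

For independent RVs: Var(aX + bY) = a²Var(X) + b²Var(Y)
Var(W) = 2.25
Var(S) = 0.0625
Var(Y) = 3²*2.25 + (-1)²*0.0625
= 9*2.25 + 1*0.0625 = 20.3125

20.3125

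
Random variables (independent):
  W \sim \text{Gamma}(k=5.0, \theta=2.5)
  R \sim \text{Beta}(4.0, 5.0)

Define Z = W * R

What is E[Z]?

For independent RVs: E[XY] = E[X]*E[Y]
E[W] = 12.5
E[R] = 0.44444444
E[Z] = 12.5 * 0.44444444 = 5.5555556

5.5555556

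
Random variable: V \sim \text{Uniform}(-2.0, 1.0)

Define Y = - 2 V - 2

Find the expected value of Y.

For Y = -2V - 2:
E[Y] = -2 * E[V] - 2
E[V] = (-2 + 1)/2 = -0.5
E[Y] = -2 * (-0.5) - 2 = -1

-1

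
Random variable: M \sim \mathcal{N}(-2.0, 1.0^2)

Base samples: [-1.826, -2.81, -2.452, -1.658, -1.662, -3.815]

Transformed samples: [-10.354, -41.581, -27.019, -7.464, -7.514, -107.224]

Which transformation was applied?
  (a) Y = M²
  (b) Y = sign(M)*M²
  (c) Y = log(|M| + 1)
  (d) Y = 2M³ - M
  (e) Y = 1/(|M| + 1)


Checking option (d) Y = 2M³ - M:
  M = -1.826 -> Y = -10.354 ✓
  M = -2.81 -> Y = -41.581 ✓
  M = -2.452 -> Y = -27.019 ✓
All samples match this transformation.

(d) 2M³ - M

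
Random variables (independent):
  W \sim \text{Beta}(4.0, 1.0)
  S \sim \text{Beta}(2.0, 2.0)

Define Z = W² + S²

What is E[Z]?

E[Z] = E[W²] + E[S²]
E[W²] = Var(W) + E[W]² = 0.026666667 + 0.64 = 0.66666667
E[S²] = Var(S) + E[S]² = 0.05 + 0.25 = 0.3
E[Z] = 0.66666667 + 0.3 = 0.96666667

0.96666667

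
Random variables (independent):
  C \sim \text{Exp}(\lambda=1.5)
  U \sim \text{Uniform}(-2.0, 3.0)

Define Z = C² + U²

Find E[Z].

E[Z] = E[C²] + E[U²]
E[C²] = Var(C) + E[C]² = 0.44444444 + 0.44444444 = 0.88888889
E[U²] = Var(U) + E[U]² = 2.0833333 + 0.25 = 2.3333333
E[Z] = 0.88888889 + 2.3333333 = 3.2222222

3.2222222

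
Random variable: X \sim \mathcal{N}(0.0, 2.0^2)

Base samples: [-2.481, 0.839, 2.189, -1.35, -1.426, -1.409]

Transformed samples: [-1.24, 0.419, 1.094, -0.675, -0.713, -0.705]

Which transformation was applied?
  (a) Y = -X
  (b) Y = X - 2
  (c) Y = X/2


Checking option (c) Y = X/2:
  X = -2.481 -> Y = -1.24 ✓
  X = 0.839 -> Y = 0.419 ✓
  X = 2.189 -> Y = 1.094 ✓
All samples match this transformation.

(c) X/2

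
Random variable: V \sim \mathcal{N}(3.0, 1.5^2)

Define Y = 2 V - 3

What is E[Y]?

For Y = 2V - 3:
E[Y] = 2 * E[V] - 3
E[V] = 3.0 = 3
E[Y] = 2 * 3 - 3 = 3

3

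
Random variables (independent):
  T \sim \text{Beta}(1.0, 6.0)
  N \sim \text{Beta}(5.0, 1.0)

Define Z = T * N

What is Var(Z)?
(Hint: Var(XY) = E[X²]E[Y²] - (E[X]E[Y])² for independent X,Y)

Var(XY) = E[X²]E[Y²] - (E[X]E[Y])²
E[T] = 0.14285714, Var(T) = 0.015306122
E[N] = 0.83333333, Var(N) = 0.01984127
E[T²] = 0.015306122 + 0.14285714² = 0.035714286
E[N²] = 0.01984127 + 0.83333333² = 0.71428571
Var(Z) = 0.035714286*0.71428571 - (0.14285714*0.83333333)²
= 0.025510204 - 0.014172336 = 0.011337868

0.011337868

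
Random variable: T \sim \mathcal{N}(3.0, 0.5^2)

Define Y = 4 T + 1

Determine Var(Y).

For Y = aT + b: Var(Y) = a² * Var(T)
Var(T) = 0.5^2 = 0.25
Var(Y) = 4² * 0.25 = 16 * 0.25 = 4

4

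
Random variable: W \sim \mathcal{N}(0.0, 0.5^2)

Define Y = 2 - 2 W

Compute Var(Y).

For Y = aW + b: Var(Y) = a² * Var(W)
Var(W) = 0.5^2 = 0.25
Var(Y) = (-2)² * 0.25 = 4 * 0.25 = 1

1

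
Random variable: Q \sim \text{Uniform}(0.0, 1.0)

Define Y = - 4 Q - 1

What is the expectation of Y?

For Y = -4Q - 1:
E[Y] = -4 * E[Q] - 1
E[Q] = (0 + 1)/2 = 0.5
E[Y] = -4 * 0.5 - 1 = -3

-3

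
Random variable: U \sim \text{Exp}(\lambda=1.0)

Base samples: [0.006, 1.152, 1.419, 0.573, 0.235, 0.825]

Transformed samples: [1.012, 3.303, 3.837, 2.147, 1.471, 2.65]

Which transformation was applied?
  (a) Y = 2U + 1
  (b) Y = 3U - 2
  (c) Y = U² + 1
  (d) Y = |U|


Checking option (a) Y = 2U + 1:
  U = 0.006 -> Y = 1.012 ✓
  U = 1.152 -> Y = 3.303 ✓
  U = 1.419 -> Y = 3.837 ✓
All samples match this transformation.

(a) 2U + 1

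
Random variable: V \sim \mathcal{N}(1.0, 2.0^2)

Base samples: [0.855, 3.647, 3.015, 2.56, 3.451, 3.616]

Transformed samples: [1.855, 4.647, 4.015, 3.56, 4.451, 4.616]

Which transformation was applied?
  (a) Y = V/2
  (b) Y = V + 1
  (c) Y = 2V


Checking option (b) Y = V + 1:
  V = 0.855 -> Y = 1.855 ✓
  V = 3.647 -> Y = 4.647 ✓
  V = 3.015 -> Y = 4.015 ✓
All samples match this transformation.

(b) V + 1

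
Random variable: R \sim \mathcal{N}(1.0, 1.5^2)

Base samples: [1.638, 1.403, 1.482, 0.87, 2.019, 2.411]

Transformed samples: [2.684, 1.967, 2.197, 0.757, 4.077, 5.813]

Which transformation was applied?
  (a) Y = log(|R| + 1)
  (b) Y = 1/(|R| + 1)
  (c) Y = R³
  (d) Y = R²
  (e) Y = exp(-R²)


Checking option (d) Y = R²:
  R = 1.638 -> Y = 2.684 ✓
  R = 1.403 -> Y = 1.967 ✓
  R = 1.482 -> Y = 2.197 ✓
All samples match this transformation.

(d) R²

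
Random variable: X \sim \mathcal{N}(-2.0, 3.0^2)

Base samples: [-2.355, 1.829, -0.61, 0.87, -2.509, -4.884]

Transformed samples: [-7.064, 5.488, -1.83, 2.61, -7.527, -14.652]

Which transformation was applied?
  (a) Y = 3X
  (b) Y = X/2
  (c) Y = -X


Checking option (a) Y = 3X:
  X = -2.355 -> Y = -7.064 ✓
  X = 1.829 -> Y = 5.488 ✓
  X = -0.61 -> Y = -1.83 ✓
All samples match this transformation.

(a) 3X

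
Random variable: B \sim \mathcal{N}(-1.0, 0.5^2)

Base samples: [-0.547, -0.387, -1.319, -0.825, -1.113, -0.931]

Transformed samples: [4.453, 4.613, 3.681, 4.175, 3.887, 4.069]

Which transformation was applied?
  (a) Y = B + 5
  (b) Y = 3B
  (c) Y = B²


Checking option (a) Y = B + 5:
  B = -0.547 -> Y = 4.453 ✓
  B = -0.387 -> Y = 4.613 ✓
  B = -1.319 -> Y = 3.681 ✓
All samples match this transformation.

(a) B + 5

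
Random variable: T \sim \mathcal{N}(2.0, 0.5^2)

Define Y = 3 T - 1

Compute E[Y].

For Y = 3T - 1:
E[Y] = 3 * E[T] - 1
E[T] = 2.0 = 2
E[Y] = 3 * 2 - 1 = 5

5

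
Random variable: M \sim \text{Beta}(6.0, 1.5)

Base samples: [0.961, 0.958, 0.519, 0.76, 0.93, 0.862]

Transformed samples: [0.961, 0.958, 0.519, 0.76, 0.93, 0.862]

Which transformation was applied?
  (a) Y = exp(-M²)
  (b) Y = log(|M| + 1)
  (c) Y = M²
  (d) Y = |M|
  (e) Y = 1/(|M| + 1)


Checking option (d) Y = |M|:
  M = 0.961 -> Y = 0.961 ✓
  M = 0.958 -> Y = 0.958 ✓
  M = 0.519 -> Y = 0.519 ✓
All samples match this transformation.

(d) |M|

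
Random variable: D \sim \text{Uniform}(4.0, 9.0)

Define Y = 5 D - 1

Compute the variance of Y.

For Y = aD + b: Var(Y) = a² * Var(D)
Var(D) = (9 - 4)^2/12 = 2.0833333
Var(Y) = 5² * 2.0833333 = 25 * 2.0833333 = 52.083333

52.083333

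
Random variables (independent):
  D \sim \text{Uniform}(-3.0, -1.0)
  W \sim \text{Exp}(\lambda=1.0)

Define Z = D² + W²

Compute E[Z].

E[Z] = E[D²] + E[W²]
E[D²] = Var(D) + E[D]² = 0.33333333 + 4 = 4.3333333
E[W²] = Var(W) + E[W]² = 1 + 1 = 2
E[Z] = 4.3333333 + 2 = 6.3333333

6.3333333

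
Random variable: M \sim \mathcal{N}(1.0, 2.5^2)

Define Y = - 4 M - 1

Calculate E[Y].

For Y = -4M - 1:
E[Y] = -4 * E[M] - 1
E[M] = 1.0 = 1
E[Y] = -4 * 1 - 1 = -5

-5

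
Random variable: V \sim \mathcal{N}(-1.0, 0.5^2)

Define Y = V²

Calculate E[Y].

Using E[X²] = Var(X) + (E[X])²:
E[V] = -1
Var(V) = 0.5^2 = 0.25
E[V²] = 0.25 + (-1)² = 0.25 + 1 = 1.25

1.25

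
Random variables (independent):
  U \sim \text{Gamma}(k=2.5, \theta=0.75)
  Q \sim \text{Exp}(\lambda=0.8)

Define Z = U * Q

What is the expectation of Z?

For independent RVs: E[XY] = E[X]*E[Y]
E[U] = 1.875
E[Q] = 1.25
E[Z] = 1.875 * 1.25 = 2.34375

2.34375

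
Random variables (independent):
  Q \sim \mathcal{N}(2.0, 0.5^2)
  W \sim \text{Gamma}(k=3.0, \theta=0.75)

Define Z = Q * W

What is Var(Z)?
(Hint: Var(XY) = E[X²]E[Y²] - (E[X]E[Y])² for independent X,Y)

Var(XY) = E[X²]E[Y²] - (E[X]E[Y])²
E[Q] = 2, Var(Q) = 0.25
E[W] = 2.25, Var(W) = 1.6875
E[Q²] = 0.25 + 2² = 4.25
E[W²] = 1.6875 + 2.25² = 6.75
Var(Z) = 4.25*6.75 - (2*2.25)²
= 28.6875 - 20.25 = 8.4375

8.4375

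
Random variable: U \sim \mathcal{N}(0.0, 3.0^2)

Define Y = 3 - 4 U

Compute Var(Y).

For Y = aU + b: Var(Y) = a² * Var(U)
Var(U) = 3.0^2 = 9
Var(Y) = (-4)² * 9 = 16 * 9 = 144

144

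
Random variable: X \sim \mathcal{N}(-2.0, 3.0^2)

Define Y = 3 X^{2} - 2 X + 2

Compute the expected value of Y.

E[Y] = 3*E[X²] - 2*E[X] + 2
E[X] = -2
E[X²] = Var(X) + (E[X])² = 9 + 4 = 13
E[Y] = 3*13 - 2*(-2) + 2 = 45

45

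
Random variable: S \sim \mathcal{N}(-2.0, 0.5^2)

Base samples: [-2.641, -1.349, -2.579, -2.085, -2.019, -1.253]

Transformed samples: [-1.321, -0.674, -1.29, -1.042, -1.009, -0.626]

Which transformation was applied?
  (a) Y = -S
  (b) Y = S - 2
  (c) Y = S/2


Checking option (c) Y = S/2:
  S = -2.641 -> Y = -1.321 ✓
  S = -1.349 -> Y = -0.674 ✓
  S = -2.579 -> Y = -1.29 ✓
All samples match this transformation.

(c) S/2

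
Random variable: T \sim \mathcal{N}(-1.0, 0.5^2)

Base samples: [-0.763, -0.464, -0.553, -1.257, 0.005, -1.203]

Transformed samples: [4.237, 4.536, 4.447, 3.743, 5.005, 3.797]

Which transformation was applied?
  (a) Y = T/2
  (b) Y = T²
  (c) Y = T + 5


Checking option (c) Y = T + 5:
  T = -0.763 -> Y = 4.237 ✓
  T = -0.464 -> Y = 4.536 ✓
  T = -0.553 -> Y = 4.447 ✓
All samples match this transformation.

(c) T + 5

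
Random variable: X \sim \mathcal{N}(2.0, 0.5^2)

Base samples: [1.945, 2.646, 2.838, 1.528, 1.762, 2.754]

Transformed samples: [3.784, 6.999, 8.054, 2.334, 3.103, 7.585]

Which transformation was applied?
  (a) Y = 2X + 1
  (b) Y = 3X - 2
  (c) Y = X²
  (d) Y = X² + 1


Checking option (c) Y = X²:
  X = 1.945 -> Y = 3.784 ✓
  X = 2.646 -> Y = 6.999 ✓
  X = 2.838 -> Y = 8.054 ✓
All samples match this transformation.

(c) X²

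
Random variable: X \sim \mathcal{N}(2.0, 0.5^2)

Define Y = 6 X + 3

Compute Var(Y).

For Y = aX + b: Var(Y) = a² * Var(X)
Var(X) = 0.5^2 = 0.25
Var(Y) = 6² * 0.25 = 36 * 0.25 = 9

9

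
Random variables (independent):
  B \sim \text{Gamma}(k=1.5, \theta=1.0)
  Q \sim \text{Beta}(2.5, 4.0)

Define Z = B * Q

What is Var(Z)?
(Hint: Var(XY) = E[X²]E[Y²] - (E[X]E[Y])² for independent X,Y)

Var(XY) = E[X²]E[Y²] - (E[X]E[Y])²
E[B] = 1.5, Var(B) = 1.5
E[Q] = 0.38461538, Var(Q) = 0.031558185
E[B²] = 1.5 + 1.5² = 3.75
E[Q²] = 0.031558185 + 0.38461538² = 0.17948718
Var(Z) = 3.75*0.17948718 - (1.5*0.38461538)²
= 0.67307692 - 0.33284024 = 0.34023669

0.34023669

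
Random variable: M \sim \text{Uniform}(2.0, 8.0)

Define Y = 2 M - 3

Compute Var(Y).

For Y = aM + b: Var(Y) = a² * Var(M)
Var(M) = (8 - 2)^2/12 = 3
Var(Y) = 2² * 3 = 4 * 3 = 12

12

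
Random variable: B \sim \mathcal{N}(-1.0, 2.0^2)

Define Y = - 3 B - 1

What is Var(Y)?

For Y = aB + b: Var(Y) = a² * Var(B)
Var(B) = 2.0^2 = 4
Var(Y) = (-3)² * 4 = 9 * 4 = 36

36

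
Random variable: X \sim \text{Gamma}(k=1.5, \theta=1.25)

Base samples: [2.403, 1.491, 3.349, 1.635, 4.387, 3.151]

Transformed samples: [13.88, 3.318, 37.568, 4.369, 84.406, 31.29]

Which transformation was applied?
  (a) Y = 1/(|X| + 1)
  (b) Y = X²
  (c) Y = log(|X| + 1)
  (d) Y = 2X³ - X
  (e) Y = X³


Checking option (e) Y = X³:
  X = 2.403 -> Y = 13.88 ✓
  X = 1.491 -> Y = 3.318 ✓
  X = 3.349 -> Y = 37.568 ✓
All samples match this transformation.

(e) X³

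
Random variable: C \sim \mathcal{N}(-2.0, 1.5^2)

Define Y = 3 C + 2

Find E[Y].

For Y = 3C + 2:
E[Y] = 3 * E[C] + 2
E[C] = -2.0 = -2
E[Y] = 3 * (-2) + 2 = -4

-4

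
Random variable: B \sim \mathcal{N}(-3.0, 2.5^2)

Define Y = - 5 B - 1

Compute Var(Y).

For Y = aB + b: Var(Y) = a² * Var(B)
Var(B) = 2.5^2 = 6.25
Var(Y) = (-5)² * 6.25 = 25 * 6.25 = 156.25

156.25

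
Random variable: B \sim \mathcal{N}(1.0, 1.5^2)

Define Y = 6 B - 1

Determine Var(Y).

For Y = aB + b: Var(Y) = a² * Var(B)
Var(B) = 1.5^2 = 2.25
Var(Y) = 6² * 2.25 = 36 * 2.25 = 81

81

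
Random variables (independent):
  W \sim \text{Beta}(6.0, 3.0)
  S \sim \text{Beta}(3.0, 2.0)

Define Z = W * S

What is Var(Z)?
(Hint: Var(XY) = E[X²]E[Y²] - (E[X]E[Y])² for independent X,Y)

Var(XY) = E[X²]E[Y²] - (E[X]E[Y])²
E[W] = 0.66666667, Var(W) = 0.022222222
E[S] = 0.6, Var(S) = 0.04
E[W²] = 0.022222222 + 0.66666667² = 0.46666667
E[S²] = 0.04 + 0.6² = 0.4
Var(Z) = 0.46666667*0.4 - (0.66666667*0.6)²
= 0.18666667 - 0.16 = 0.026666667

0.026666667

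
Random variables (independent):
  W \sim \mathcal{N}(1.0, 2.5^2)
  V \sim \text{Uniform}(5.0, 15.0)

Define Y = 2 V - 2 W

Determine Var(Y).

For independent RVs: Var(aX + bY) = a²Var(X) + b²Var(Y)
Var(W) = 6.25
Var(V) = 8.3333333
Var(Y) = (-2)²*6.25 + 2²*8.3333333
= 4*6.25 + 4*8.3333333 = 58.333333

58.333333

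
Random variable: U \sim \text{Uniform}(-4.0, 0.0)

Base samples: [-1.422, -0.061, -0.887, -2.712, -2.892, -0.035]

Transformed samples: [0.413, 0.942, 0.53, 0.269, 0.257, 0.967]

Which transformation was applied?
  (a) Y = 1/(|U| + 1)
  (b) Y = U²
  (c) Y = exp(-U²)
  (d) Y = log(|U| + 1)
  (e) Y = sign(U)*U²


Checking option (a) Y = 1/(|U| + 1):
  U = -1.422 -> Y = 0.413 ✓
  U = -0.061 -> Y = 0.942 ✓
  U = -0.887 -> Y = 0.53 ✓
All samples match this transformation.

(a) 1/(|U| + 1)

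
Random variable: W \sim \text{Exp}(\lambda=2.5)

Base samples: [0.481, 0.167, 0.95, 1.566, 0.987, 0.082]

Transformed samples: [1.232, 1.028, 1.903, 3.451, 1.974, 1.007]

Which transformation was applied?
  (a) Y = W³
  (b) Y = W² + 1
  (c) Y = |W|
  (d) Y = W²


Checking option (b) Y = W² + 1:
  W = 0.481 -> Y = 1.232 ✓
  W = 0.167 -> Y = 1.028 ✓
  W = 0.95 -> Y = 1.903 ✓
All samples match this transformation.

(b) W² + 1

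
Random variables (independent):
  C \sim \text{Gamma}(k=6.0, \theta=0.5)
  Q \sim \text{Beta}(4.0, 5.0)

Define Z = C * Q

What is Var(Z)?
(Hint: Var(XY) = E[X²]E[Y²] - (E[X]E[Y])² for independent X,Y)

Var(XY) = E[X²]E[Y²] - (E[X]E[Y])²
E[C] = 3, Var(C) = 1.5
E[Q] = 0.44444444, Var(Q) = 0.024691358
E[C²] = 1.5 + 3² = 10.5
E[Q²] = 0.024691358 + 0.44444444² = 0.22222222
Var(Z) = 10.5*0.22222222 - (3*0.44444444)²
= 2.3333333 - 1.7777778 = 0.55555556

0.55555556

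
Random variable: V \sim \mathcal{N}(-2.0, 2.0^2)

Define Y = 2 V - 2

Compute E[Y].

For Y = 2V - 2:
E[Y] = 2 * E[V] - 2
E[V] = -2.0 = -2
E[Y] = 2 * (-2) - 2 = -6

-6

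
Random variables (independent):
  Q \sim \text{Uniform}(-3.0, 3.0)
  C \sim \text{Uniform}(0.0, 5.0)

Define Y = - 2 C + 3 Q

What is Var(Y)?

For independent RVs: Var(aX + bY) = a²Var(X) + b²Var(Y)
Var(Q) = 3
Var(C) = 2.0833333
Var(Y) = 3²*3 + (-2)²*2.0833333
= 9*3 + 4*2.0833333 = 35.333333

35.333333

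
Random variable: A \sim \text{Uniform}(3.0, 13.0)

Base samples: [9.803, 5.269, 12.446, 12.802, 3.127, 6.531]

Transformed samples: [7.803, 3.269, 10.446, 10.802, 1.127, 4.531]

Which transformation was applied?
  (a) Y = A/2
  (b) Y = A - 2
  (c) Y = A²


Checking option (b) Y = A - 2:
  A = 9.803 -> Y = 7.803 ✓
  A = 5.269 -> Y = 3.269 ✓
  A = 12.446 -> Y = 10.446 ✓
All samples match this transformation.

(b) A - 2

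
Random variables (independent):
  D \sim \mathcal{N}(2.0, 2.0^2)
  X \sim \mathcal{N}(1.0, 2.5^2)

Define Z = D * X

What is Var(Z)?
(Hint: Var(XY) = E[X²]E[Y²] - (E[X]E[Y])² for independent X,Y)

Var(XY) = E[X²]E[Y²] - (E[X]E[Y])²
E[D] = 2, Var(D) = 4
E[X] = 1, Var(X) = 6.25
E[D²] = 4 + 2² = 8
E[X²] = 6.25 + 1² = 7.25
Var(Z) = 8*7.25 - (2*1)²
= 58 - 4 = 54

54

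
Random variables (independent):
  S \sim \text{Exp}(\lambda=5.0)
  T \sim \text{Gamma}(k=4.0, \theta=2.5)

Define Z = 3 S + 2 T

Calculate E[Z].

E[Z] = 3*E[S] + 2*E[T]
E[S] = 0.2
E[T] = 10
E[Z] = 3*0.2 + 2*10 = 20.6

20.6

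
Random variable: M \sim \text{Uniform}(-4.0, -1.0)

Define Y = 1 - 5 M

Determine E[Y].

For Y = -5M + 1:
E[Y] = -5 * E[M] + 1
E[M] = (-4 - 1)/2 = -2.5
E[Y] = -5 * (-2.5) + 1 = 13.5

13.5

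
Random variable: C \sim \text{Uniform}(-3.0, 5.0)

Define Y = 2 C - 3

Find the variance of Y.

For Y = aC + b: Var(Y) = a² * Var(C)
Var(C) = (5 + 3)^2/12 = 5.3333333
Var(Y) = 2² * 5.3333333 = 4 * 5.3333333 = 21.333333

21.333333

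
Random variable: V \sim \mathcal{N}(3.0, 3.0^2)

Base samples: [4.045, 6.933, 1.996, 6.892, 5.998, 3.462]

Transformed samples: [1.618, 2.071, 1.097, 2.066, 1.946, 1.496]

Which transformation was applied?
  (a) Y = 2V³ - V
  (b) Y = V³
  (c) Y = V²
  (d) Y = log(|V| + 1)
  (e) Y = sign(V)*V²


Checking option (d) Y = log(|V| + 1):
  V = 4.045 -> Y = 1.618 ✓
  V = 6.933 -> Y = 2.071 ✓
  V = 1.996 -> Y = 1.097 ✓
All samples match this transformation.

(d) log(|V| + 1)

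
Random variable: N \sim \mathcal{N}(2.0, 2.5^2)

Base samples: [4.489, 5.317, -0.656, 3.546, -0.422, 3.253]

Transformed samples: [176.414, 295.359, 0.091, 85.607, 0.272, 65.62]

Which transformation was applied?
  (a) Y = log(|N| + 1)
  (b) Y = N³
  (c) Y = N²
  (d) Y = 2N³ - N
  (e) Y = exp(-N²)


Checking option (d) Y = 2N³ - N:
  N = 4.489 -> Y = 176.414 ✓
  N = 5.317 -> Y = 295.359 ✓
  N = -0.656 -> Y = 0.091 ✓
All samples match this transformation.

(d) 2N³ - N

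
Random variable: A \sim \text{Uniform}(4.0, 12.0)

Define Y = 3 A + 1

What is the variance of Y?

For Y = aA + b: Var(Y) = a² * Var(A)
Var(A) = (12 - 4)^2/12 = 5.3333333
Var(Y) = 3² * 5.3333333 = 9 * 5.3333333 = 48

48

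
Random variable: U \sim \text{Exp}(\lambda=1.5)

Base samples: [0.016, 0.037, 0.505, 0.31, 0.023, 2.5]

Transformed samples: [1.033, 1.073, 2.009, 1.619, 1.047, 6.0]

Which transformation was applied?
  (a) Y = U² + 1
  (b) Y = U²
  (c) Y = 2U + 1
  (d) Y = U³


Checking option (c) Y = 2U + 1:
  U = 0.016 -> Y = 1.033 ✓
  U = 0.037 -> Y = 1.073 ✓
  U = 0.505 -> Y = 2.009 ✓
All samples match this transformation.

(c) 2U + 1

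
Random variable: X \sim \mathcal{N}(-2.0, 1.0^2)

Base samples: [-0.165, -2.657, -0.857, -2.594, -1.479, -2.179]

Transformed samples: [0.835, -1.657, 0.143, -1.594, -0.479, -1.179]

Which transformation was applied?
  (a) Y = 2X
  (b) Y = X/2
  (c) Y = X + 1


Checking option (c) Y = X + 1:
  X = -0.165 -> Y = 0.835 ✓
  X = -2.657 -> Y = -1.657 ✓
  X = -0.857 -> Y = 0.143 ✓
All samples match this transformation.

(c) X + 1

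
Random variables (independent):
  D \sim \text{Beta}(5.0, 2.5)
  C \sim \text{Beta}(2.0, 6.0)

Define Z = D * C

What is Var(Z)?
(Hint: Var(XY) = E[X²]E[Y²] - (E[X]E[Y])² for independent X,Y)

Var(XY) = E[X²]E[Y²] - (E[X]E[Y])²
E[D] = 0.66666667, Var(D) = 0.026143791
E[C] = 0.25, Var(C) = 0.020833333
E[D²] = 0.026143791 + 0.66666667² = 0.47058824
E[C²] = 0.020833333 + 0.25² = 0.083333333
Var(Z) = 0.47058824*0.083333333 - (0.66666667*0.25)²
= 0.039215686 - 0.027777778 = 0.011437908

0.011437908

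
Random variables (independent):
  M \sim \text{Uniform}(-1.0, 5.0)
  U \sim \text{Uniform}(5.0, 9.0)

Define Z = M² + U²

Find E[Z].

E[Z] = E[M²] + E[U²]
E[M²] = Var(M) + E[M]² = 3 + 4 = 7
E[U²] = Var(U) + E[U]² = 1.3333333 + 49 = 50.333333
E[Z] = 7 + 50.333333 = 57.333333

57.333333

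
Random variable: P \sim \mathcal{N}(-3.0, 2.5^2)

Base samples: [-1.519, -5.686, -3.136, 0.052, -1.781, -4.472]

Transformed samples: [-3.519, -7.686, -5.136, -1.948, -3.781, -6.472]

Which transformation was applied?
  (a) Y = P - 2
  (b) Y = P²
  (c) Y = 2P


Checking option (a) Y = P - 2:
  P = -1.519 -> Y = -3.519 ✓
  P = -5.686 -> Y = -7.686 ✓
  P = -3.136 -> Y = -5.136 ✓
All samples match this transformation.

(a) P - 2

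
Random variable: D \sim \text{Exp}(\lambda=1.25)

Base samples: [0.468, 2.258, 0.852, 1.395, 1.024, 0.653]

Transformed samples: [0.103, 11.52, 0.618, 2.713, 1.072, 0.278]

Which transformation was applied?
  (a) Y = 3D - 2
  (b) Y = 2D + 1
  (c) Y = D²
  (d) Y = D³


Checking option (d) Y = D³:
  D = 0.468 -> Y = 0.103 ✓
  D = 2.258 -> Y = 11.52 ✓
  D = 0.852 -> Y = 0.618 ✓
All samples match this transformation.

(d) D³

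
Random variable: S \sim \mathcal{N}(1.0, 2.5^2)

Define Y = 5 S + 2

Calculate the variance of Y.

For Y = aS + b: Var(Y) = a² * Var(S)
Var(S) = 2.5^2 = 6.25
Var(Y) = 5² * 6.25 = 25 * 6.25 = 156.25

156.25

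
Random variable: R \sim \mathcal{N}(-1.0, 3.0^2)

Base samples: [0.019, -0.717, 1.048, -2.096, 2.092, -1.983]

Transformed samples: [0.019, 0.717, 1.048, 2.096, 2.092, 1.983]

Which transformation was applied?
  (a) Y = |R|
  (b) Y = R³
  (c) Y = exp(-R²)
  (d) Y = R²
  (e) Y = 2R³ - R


Checking option (a) Y = |R|:
  R = 0.019 -> Y = 0.019 ✓
  R = -0.717 -> Y = 0.717 ✓
  R = 1.048 -> Y = 1.048 ✓
All samples match this transformation.

(a) |R|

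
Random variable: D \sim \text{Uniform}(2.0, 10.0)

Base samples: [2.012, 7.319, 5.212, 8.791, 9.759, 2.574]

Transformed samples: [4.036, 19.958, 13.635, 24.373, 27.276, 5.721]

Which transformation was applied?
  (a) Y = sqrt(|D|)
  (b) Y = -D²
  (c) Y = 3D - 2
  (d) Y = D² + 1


Checking option (c) Y = 3D - 2:
  D = 2.012 -> Y = 4.036 ✓
  D = 7.319 -> Y = 19.958 ✓
  D = 5.212 -> Y = 13.635 ✓
All samples match this transformation.

(c) 3D - 2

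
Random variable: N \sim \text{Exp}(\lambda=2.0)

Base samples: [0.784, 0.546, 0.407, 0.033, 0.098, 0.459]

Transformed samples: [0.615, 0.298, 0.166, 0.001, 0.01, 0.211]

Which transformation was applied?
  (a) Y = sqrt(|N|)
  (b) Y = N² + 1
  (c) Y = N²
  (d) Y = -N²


Checking option (c) Y = N²:
  N = 0.784 -> Y = 0.615 ✓
  N = 0.546 -> Y = 0.298 ✓
  N = 0.407 -> Y = 0.166 ✓
All samples match this transformation.

(c) N²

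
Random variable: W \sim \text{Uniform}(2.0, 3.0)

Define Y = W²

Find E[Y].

E[W²] = Var(W) + (E[W])² = 0.083333333 + 6.25 = 6.3333333

6.3333333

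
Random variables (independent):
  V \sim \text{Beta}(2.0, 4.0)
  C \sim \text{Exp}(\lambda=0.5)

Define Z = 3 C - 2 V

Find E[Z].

E[Z] = -2*E[V] + 3*E[C]
E[V] = 0.33333333
E[C] = 2
E[Z] = -2*0.33333333 + 3*2 = 5.3333333

5.3333333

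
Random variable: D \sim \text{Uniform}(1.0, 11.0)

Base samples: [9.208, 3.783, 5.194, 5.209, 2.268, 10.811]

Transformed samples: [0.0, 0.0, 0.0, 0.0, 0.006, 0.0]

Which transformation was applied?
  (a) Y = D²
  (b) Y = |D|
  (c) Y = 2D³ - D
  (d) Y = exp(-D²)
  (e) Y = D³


Checking option (d) Y = exp(-D²):
  D = 9.208 -> Y = 0.0 ✓
  D = 3.783 -> Y = 0.0 ✓
  D = 5.194 -> Y = 0.0 ✓
All samples match this transformation.

(d) exp(-D²)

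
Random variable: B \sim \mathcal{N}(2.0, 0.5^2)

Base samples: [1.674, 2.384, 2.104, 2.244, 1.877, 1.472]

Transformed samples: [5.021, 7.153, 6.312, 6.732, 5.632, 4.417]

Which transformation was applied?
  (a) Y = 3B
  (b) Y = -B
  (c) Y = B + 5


Checking option (a) Y = 3B:
  B = 1.674 -> Y = 5.021 ✓
  B = 2.384 -> Y = 7.153 ✓
  B = 2.104 -> Y = 6.312 ✓
All samples match this transformation.

(a) 3B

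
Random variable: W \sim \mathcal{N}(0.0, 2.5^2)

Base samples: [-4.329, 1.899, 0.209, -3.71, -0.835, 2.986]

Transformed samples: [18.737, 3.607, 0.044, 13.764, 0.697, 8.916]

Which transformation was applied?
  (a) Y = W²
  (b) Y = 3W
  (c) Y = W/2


Checking option (a) Y = W²:
  W = -4.329 -> Y = 18.737 ✓
  W = 1.899 -> Y = 3.607 ✓
  W = 0.209 -> Y = 0.044 ✓
All samples match this transformation.

(a) W²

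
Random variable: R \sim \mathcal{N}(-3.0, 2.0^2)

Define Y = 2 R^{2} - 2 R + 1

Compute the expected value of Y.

E[Y] = 2*E[R²] - 2*E[R] + 1
E[R] = -3
E[R²] = Var(R) + (E[R])² = 4 + 9 = 13
E[Y] = 2*13 - 2*(-3) + 1 = 33

33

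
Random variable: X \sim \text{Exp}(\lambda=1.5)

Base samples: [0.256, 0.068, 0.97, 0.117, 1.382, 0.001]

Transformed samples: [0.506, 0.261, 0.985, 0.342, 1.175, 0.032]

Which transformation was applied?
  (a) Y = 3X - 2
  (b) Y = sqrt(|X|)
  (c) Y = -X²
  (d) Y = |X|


Checking option (b) Y = sqrt(|X|):
  X = 0.256 -> Y = 0.506 ✓
  X = 0.068 -> Y = 0.261 ✓
  X = 0.97 -> Y = 0.985 ✓
All samples match this transformation.

(b) sqrt(|X|)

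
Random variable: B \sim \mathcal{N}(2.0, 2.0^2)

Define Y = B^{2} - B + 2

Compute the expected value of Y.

E[Y] = 1*E[B²] - 1*E[B] + 2
E[B] = 2
E[B²] = Var(B) + (E[B])² = 4 + 4 = 8
E[Y] = 1*8 - 1*2 + 2 = 8

8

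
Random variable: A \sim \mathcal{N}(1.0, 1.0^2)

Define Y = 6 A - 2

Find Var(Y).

For Y = aA + b: Var(Y) = a² * Var(A)
Var(A) = 1.0^2 = 1
Var(Y) = 6² * 1 = 36 * 1 = 36

36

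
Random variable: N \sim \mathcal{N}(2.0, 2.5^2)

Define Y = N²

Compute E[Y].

E[N²] = Var(N) + (E[N])² = 6.25 + 4 = 10.25

10.25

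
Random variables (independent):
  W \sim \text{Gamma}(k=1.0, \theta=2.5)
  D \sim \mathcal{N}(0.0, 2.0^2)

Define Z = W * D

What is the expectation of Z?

For independent RVs: E[XY] = E[X]*E[Y]
E[W] = 2.5
E[D] = 0
E[Z] = 2.5 * 0 = 0

0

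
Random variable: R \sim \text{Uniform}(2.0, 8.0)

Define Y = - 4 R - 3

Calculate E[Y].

For Y = -4R - 3:
E[Y] = -4 * E[R] - 3
E[R] = (2 + 8)/2 = 5
E[Y] = -4 * 5 - 3 = -23

-23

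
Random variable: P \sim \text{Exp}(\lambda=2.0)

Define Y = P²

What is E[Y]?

E[P²] = Var(P) + (E[P])² = 0.25 + 0.25 = 0.5

0.5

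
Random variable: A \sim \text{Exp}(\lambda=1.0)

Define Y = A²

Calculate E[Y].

E[A²] = Var(A) + (E[A])² = 1 + 1 = 2

2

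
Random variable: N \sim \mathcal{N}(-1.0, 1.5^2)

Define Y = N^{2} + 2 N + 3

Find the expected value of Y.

E[Y] = 1*E[N²] + 2*E[N] + 3
E[N] = -1
E[N²] = Var(N) + (E[N])² = 2.25 + 1 = 3.25
E[Y] = 1*3.25 + 2*(-1) + 3 = 4.25

4.25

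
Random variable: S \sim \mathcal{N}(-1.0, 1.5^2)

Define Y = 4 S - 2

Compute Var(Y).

For Y = aS + b: Var(Y) = a² * Var(S)
Var(S) = 1.5^2 = 2.25
Var(Y) = 4² * 2.25 = 16 * 2.25 = 36

36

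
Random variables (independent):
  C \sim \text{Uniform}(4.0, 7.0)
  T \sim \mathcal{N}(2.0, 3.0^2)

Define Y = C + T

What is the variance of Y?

For independent RVs: Var(aX + bY) = a²Var(X) + b²Var(Y)
Var(C) = 0.75
Var(T) = 9
Var(Y) = 1²*0.75 + 1²*9
= 1*0.75 + 1*9 = 9.75

9.75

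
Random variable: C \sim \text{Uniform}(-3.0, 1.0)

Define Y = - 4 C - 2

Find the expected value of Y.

For Y = -4C - 2:
E[Y] = -4 * E[C] - 2
E[C] = (-3 + 1)/2 = -1
E[Y] = -4 * (-1) - 2 = 2

2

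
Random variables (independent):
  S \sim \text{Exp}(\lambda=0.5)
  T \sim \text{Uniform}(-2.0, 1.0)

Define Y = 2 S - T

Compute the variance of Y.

For independent RVs: Var(aX + bY) = a²Var(X) + b²Var(Y)
Var(S) = 4
Var(T) = 0.75
Var(Y) = 2²*4 + (-1)²*0.75
= 4*4 + 1*0.75 = 16.75

16.75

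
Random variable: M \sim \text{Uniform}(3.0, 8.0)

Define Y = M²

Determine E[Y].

E[M²] = Var(M) + (E[M])² = 2.0833333 + 30.25 = 32.333333

32.333333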